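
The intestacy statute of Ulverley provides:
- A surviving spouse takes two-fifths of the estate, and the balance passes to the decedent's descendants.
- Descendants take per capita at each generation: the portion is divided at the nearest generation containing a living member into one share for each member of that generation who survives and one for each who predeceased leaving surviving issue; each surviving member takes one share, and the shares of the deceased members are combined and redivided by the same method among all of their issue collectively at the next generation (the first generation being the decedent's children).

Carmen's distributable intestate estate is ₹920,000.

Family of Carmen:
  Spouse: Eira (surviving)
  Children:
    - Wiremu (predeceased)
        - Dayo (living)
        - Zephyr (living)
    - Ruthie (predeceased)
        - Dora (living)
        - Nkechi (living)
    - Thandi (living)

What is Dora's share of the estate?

Eira takes two-fifths of ₹920,000 = ₹368,000. The remaining ₹552,000 passes to the descendants.
The descendants' portion (₹552,000) is divided at the children's generation into 3 shares of ₹184,000. Thandi takes ₹184,000. The 2 shares of the deceased (Wiremu and Ruthie) are combined into a pool of ₹368,000.
That pool (₹368,000) is divided at the grandchildren's generation equally among Dayo, Zephyr, Dora, and Nkechi: ₹92,000 each.

Dora receives ₹92,000.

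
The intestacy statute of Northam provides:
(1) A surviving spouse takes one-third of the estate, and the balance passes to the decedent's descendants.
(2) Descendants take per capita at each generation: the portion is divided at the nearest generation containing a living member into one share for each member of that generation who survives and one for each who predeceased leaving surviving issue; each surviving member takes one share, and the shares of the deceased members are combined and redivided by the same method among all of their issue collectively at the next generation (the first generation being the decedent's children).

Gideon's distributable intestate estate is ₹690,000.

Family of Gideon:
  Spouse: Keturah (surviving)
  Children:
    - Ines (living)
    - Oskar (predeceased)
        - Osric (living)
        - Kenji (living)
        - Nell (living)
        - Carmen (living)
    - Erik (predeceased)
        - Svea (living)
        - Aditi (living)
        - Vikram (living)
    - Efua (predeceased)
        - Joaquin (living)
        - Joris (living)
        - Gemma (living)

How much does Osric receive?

Osric receives ₹34,500.

Keturah takes one-third of ₹690,000 = ₹230,000. The remaining ₹460,000 passes to the descendants.
The descendants' portion (₹460,000) is divided at the children's generation into 4 shares of ₹115,000. Ines takes ₹115,000. The 3 shares of the deceased (Oskar, Erik, and Efua) are combined into a pool of ₹345,000.
That pool (₹345,000) is divided at the grandchildren's generation equally among Osric, Kenji, Nell, Carmen, Svea, Aditi, Vikram, Joaquin, Joris, and Gemma: ₹34,500 each.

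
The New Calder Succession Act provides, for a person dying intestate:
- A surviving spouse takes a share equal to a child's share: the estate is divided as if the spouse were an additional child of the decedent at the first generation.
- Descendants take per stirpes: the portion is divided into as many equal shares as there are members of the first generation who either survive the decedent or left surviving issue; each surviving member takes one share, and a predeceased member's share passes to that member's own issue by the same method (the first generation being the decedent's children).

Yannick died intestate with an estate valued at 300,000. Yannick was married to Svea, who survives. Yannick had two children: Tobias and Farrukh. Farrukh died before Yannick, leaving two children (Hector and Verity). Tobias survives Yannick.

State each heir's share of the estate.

The spouse counts as an additional share at the children's level, so there are 3 primary shares of 100,000. Svea takes one such share (100,000).
The children's combined portion (200,000) is divided into 2 shares of 100,000: Tobias takes 100,000; Farrukh's 100,000 share passes to Farrukh's issue.
Farrukh's share (100,000) is divided into 2 shares of 50,000: Hector and Verity each take 50,000.

Svea: 100,000; Tobias: 100,000; Hector: 50,000; Verity: 50,000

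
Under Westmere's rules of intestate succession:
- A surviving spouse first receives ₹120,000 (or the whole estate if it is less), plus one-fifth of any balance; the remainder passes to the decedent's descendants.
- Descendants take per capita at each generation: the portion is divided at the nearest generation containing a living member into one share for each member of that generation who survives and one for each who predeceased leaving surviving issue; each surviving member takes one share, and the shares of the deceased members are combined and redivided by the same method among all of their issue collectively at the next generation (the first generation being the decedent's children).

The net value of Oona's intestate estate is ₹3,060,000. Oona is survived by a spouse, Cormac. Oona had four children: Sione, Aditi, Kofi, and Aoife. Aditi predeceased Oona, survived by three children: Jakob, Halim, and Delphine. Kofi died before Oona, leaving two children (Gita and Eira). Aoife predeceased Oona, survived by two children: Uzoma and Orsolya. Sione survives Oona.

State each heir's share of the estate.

Cormac first takes ₹120,000, leaving a balance of ₹2,940,000. Cormac then takes one-fifth of the balance (₹588,000), for a total of ₹708,000. The remaining ₹2,352,000 passes to the descendants.
The descendants' portion (₹2,352,000) is divided at the children's generation into 4 shares of ₹588,000. Sione takes ₹588,000. The 3 shares of the deceased (Aditi, Kofi, and Aoife) are combined into a pool of ₹1,764,000.
That pool (₹1,764,000) is divided at the grandchildren's generation equally among Jakob, Halim, Delphine, Gita, Eira, Uzoma, and Orsolya: ₹252,000 each.

Cormac: ₹708,000; Sione: ₹588,000; Jakob: ₹252,000; Halim: ₹252,000; Delphine: ₹252,000; Gita: ₹252,000; Eira: ₹252,000; Uzoma: ₹252,000; Orsolya: ₹252,000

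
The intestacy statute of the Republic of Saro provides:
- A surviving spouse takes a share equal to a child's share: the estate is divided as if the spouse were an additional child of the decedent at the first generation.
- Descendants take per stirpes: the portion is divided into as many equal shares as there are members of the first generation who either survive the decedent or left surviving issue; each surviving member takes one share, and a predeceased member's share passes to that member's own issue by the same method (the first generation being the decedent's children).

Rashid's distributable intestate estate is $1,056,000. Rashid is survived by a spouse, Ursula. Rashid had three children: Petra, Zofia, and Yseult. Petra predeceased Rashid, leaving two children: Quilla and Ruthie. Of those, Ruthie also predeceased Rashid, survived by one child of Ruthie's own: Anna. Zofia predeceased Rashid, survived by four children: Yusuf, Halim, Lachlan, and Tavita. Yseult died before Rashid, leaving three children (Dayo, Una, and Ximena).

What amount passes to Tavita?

Tavita receives $66,000.

The spouse counts as an additional share at the children's level, so there are 4 primary shares of $264,000. Ursula takes one such share ($264,000).
The children's combined portion ($792,000) is divided into 3 shares of $264,000: Petra's $264,000 share passes to Petra's issue; Zofia's $264,000 share passes to Zofia's issue; Yseult's $264,000 share passes to Yseult's issue.
Petra's share ($264,000) is divided into 2 shares of $132,000: Quilla takes $132,000; Ruthie's $132,000 share passes to Ruthie's issue.
Ruthie's share ($132,000) passes entirely to Anna.
Zofia's share ($264,000) is divided into 4 shares of $66,000: Yusuf, Halim, Lachlan, and Tavita each take $66,000.
Yseult's share ($264,000) is divided into 3 shares of $88,000: Dayo, Una, and Ximena each take $88,000.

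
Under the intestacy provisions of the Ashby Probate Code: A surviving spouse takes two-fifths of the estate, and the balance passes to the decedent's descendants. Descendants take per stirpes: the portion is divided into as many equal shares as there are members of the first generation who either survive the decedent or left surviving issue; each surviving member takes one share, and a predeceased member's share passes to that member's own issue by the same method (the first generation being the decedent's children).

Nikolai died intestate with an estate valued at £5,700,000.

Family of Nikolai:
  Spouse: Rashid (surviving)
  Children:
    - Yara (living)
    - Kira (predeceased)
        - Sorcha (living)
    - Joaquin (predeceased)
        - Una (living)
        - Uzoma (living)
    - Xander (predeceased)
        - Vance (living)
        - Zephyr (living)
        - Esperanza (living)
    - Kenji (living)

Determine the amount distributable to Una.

Una receives £342,000.

Rashid takes two-fifths of £5,700,000 = £2,280,000. The remaining £3,420,000 passes to the descendants.
The descendants' portion (£3,420,000) is divided into 5 shares of £684,000: Yara and Kenji each take £684,000; Kira's £684,000 share passes to Kira's issue; Joaquin's £684,000 share passes to Joaquin's issue; Xander's £684,000 share passes to Xander's issue.
Kira's share (£684,000) passes entirely to Sorcha.
Joaquin's share (£684,000) is divided into 2 shares of £342,000: Una and Uzoma each take £342,000.
Xander's share (£684,000) is divided into 3 shares of £228,000: Vance, Zephyr, and Esperanza each take £228,000.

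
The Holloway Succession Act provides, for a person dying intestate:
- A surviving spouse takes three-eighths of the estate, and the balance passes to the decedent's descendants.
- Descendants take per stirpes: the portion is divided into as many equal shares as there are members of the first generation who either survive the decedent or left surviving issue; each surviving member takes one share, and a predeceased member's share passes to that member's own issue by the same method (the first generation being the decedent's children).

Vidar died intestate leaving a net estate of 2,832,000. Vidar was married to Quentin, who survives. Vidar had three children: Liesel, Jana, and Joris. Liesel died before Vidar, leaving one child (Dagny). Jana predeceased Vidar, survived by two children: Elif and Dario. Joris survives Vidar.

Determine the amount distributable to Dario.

Quentin takes three-eighths of 2,832,000 = 1,062,000. The remaining 1,770,000 passes to the descendants.
The descendants' portion (1,770,000) is divided into 3 shares of 590,000: Joris takes 590,000; Liesel's 590,000 share passes to Liesel's issue; Jana's 590,000 share passes to Jana's issue.
Liesel's share (590,000) passes entirely to Dagny.
Jana's share (590,000) is divided into 2 shares of 295,000: Elif and Dario each take 295,000.

Dario receives 295,000.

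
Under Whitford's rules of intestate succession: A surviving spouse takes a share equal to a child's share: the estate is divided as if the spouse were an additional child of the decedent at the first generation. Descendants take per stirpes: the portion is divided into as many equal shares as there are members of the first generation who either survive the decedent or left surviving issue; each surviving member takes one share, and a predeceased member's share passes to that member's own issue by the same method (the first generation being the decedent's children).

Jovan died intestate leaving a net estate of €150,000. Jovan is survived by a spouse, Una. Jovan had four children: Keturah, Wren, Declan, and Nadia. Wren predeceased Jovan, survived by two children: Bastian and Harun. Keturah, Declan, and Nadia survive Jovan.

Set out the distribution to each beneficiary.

Una: €30,000; Keturah: €30,000; Bastian: €15,000; Harun: €15,000; Declan: €30,000; Nadia: €30,000

The spouse counts as an additional share at the children's level, so there are 5 primary shares of €30,000. Una takes one such share (€30,000).
The children's combined portion (€120,000) is divided into 4 shares of €30,000: Keturah, Declan, and Nadia each take €30,000; Wren's €30,000 share passes to Wren's issue.
Wren's share (€30,000) is divided into 2 shares of €15,000: Bastian and Harun each take €15,000.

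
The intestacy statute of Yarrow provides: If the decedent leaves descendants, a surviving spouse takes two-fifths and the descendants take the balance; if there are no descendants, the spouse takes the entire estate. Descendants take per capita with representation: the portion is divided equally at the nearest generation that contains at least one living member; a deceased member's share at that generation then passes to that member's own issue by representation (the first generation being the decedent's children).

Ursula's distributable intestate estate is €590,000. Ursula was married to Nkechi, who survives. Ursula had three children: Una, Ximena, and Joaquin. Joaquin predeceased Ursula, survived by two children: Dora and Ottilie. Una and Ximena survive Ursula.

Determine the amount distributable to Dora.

Dora receives €59,000.

Nkechi takes two-fifths of €590,000 = €236,000. The remaining €354,000 passes to the descendants.
The descendants' portion (€354,000) is divided into 3 shares of €118,000: Una and Ximena each take €118,000; Joaquin's €118,000 share passes to Joaquin's issue.
Joaquin's share (€118,000) is divided into 2 shares of €59,000: Dora and Ottilie each take €59,000.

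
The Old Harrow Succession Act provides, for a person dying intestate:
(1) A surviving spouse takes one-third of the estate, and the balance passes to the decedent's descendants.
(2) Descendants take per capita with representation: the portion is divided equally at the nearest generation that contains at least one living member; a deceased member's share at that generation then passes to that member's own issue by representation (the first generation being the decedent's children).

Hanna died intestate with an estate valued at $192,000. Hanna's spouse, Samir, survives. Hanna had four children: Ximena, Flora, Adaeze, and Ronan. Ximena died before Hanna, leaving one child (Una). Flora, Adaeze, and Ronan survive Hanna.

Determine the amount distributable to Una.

Samir takes one-third of $192,000 = $64,000. The remaining $128,000 passes to the descendants.
The descendants' portion ($128,000) is divided into 4 shares of $32,000: Flora, Adaeze, and Ronan each take $32,000; Ximena's $32,000 share passes to Ximena's issue.
Ximena's share ($32,000) passes entirely to Una.

Una receives $32,000.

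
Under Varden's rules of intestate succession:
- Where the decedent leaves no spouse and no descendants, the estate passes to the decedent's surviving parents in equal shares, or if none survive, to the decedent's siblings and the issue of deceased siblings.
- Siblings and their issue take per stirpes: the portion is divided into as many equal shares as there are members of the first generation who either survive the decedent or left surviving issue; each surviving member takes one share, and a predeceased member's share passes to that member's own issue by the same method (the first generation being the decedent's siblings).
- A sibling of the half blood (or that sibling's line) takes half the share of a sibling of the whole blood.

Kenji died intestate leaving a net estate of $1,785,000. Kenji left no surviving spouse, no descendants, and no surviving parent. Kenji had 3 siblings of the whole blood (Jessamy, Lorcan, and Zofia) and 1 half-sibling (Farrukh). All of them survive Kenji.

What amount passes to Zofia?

Zofia receives $510,000.

The entire $1,785,000 passes to the siblings and their issue.
Counting each half-blood sibling's line as half a unit, there are 7/2 units in $1,785,000, so one unit is $510,000. Whole-blood lines (Jessamy, Lorcan, and Zofia) take $510,000 each; half-blood lines (Farrukh) take $255,000 each.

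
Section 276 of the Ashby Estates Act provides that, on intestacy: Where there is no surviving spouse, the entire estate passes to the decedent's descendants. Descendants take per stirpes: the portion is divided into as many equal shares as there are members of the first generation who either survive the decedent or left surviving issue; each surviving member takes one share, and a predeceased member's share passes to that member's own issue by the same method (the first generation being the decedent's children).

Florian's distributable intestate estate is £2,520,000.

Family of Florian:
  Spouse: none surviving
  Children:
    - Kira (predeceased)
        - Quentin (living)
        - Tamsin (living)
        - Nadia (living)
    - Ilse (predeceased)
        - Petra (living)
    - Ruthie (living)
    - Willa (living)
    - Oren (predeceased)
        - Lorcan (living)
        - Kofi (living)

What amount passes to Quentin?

The entire £2,520,000 passes to the descendants.
That amount (£2,520,000) is divided into 5 shares of £504,000: Ruthie and Willa each take £504,000; Kira's £504,000 share passes to Kira's issue; Ilse's £504,000 share passes to Ilse's issue; Oren's £504,000 share passes to Oren's issue.
Kira's share (£504,000) is divided into 3 shares of £168,000: Quentin, Tamsin, and Nadia each take £168,000.
Ilse's share (£504,000) passes entirely to Petra.
Oren's share (£504,000) is divided into 2 shares of £252,000: Lorcan and Kofi each take £252,000.

Quentin receives £168,000.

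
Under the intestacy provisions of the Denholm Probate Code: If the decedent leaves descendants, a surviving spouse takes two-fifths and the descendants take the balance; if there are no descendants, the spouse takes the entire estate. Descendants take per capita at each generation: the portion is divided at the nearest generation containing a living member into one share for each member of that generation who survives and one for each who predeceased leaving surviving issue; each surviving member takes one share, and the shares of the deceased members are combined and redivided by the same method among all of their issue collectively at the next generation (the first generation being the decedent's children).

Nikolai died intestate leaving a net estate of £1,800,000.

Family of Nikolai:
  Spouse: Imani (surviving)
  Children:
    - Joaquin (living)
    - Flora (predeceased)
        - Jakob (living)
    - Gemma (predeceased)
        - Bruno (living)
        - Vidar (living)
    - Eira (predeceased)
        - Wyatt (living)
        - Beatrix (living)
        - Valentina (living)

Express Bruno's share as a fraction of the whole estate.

Bruno receives 3/40 of the estate.

Imani takes two-fifths of £1,800,000 = £720,000. The remaining £1,080,000 passes to the descendants.
The descendants' portion (£1,080,000) is divided at the children's generation into 4 shares of £270,000. Joaquin takes £270,000. The 3 shares of the deceased (Flora, Gemma, and Eira) are combined into a pool of £810,000.
That pool (£810,000) is divided at the grandchildren's generation equally among Jakob, Bruno, Vidar, Wyatt, Beatrix, and Valentina: £135,000 each.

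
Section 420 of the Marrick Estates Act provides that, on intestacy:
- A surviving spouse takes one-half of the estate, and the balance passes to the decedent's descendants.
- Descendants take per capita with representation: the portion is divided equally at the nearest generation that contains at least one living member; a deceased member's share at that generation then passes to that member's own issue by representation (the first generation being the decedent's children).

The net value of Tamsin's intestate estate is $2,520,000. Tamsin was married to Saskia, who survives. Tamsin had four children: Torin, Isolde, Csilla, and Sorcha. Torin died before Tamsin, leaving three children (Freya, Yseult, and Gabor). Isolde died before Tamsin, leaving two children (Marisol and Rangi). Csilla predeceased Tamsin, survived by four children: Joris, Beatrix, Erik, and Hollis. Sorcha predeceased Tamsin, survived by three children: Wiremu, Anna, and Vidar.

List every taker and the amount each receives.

Saskia: $1,260,000; Freya: $105,000; Yseult: $105,000; Gabor: $105,000; Marisol: $105,000; Rangi: $105,000; Joris: $105,000; Beatrix: $105,000; Erik: $105,000; Hollis: $105,000; Wiremu: $105,000; Anna: $105,000; Vidar: $105,000

Saskia takes one-half of $2,520,000 = $1,260,000. The remaining $1,260,000 passes to the descendants.
No child survives, so the initial division is made at the grandchildren's generation.
The descendants' portion ($1,260,000) is divided into 12 shares of $105,000: Freya, Yseult, Gabor, Marisol, Rangi, Joris, Beatrix, Erik, Hollis, Wiremu, Anna, and Vidar each take $105,000.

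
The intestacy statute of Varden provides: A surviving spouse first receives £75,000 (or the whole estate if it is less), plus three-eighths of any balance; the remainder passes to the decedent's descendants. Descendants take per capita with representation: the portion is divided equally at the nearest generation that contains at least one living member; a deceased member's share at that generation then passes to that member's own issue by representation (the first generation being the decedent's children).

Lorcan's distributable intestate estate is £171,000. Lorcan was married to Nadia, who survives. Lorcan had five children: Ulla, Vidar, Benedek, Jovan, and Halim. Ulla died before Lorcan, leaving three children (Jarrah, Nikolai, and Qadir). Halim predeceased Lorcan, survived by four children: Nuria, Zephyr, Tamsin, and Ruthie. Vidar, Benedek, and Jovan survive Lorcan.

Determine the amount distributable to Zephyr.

Zephyr receives £3,000.

Nadia first takes £75,000, leaving a balance of £96,000. Nadia then takes three-eighths of the balance (£36,000), for a total of £111,000. The remaining £60,000 passes to the descendants.
The descendants' portion (£60,000) is divided into 5 shares of £12,000: Vidar, Benedek, and Jovan each take £12,000; Ulla's £12,000 share passes to Ulla's issue; Halim's £12,000 share passes to Halim's issue.
Ulla's share (£12,000) is divided into 3 shares of £4,000: Jarrah, Nikolai, and Qadir each take £4,000.
Halim's share (£12,000) is divided into 4 shares of £3,000: Nuria, Zephyr, Tamsin, and Ruthie each take £3,000.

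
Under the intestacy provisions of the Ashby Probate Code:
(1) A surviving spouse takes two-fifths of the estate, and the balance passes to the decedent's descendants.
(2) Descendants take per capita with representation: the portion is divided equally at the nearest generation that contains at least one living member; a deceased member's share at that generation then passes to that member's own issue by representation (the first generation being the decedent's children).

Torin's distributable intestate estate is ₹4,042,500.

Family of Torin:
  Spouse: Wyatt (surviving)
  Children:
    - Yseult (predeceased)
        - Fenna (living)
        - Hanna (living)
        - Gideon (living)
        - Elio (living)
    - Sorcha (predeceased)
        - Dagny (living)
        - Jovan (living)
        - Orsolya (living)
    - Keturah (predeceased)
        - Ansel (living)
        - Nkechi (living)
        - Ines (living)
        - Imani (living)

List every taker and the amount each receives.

Wyatt: ₹1,617,000; Fenna: ₹220,500; Hanna: ₹220,500; Gideon: ₹220,500; Elio: ₹220,500; Dagny: ₹220,500; Jovan: ₹220,500; Orsolya: ₹220,500; Ansel: ₹220,500; Nkechi: ₹220,500; Ines: ₹220,500; Imani: ₹220,500

Wyatt takes two-fifths of ₹4,042,500 = ₹1,617,000. The remaining ₹2,425,500 passes to the descendants.
No child survives, so the initial division is made at the grandchildren's generation.
The descendants' portion (₹2,425,500) is divided into 11 shares of ₹220,500: Fenna, Hanna, Gideon, Elio, Dagny, Jovan, Orsolya, Ansel, Nkechi, Ines, and Imani each take ₹220,500.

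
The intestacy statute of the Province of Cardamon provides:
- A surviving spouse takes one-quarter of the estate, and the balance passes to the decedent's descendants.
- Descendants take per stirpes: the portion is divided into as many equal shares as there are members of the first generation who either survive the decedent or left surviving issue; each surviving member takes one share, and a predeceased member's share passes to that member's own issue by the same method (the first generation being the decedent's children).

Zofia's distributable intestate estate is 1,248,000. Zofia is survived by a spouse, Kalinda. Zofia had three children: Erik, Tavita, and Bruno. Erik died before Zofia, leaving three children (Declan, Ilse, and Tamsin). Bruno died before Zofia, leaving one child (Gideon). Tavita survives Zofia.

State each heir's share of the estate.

Kalinda takes one-quarter of 1,248,000 = 312,000. The remaining 936,000 passes to the descendants.
The descendants' portion (936,000) is divided into 3 shares of 312,000: Tavita takes 312,000; Erik's 312,000 share passes to Erik's issue; Bruno's 312,000 share passes to Bruno's issue.
Erik's share (312,000) is divided into 3 shares of 104,000: Declan, Ilse, and Tamsin each take 104,000.
Bruno's share (312,000) passes entirely to Gideon.

Kalinda: 312,000; Declan: 104,000; Ilse: 104,000; Tamsin: 104,000; Tavita: 312,000; Gideon: 312,000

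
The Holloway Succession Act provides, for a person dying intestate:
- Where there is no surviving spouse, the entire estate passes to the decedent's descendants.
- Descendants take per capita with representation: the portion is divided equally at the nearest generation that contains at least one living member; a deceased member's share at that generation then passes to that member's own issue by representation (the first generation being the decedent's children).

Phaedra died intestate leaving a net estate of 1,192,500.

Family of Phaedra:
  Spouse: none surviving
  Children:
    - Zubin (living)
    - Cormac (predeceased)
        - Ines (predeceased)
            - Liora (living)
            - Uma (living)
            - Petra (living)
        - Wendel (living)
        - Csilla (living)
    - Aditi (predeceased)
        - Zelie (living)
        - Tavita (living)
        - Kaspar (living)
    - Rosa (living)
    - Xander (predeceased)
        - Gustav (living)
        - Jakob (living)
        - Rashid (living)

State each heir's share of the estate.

Zubin: 238,500; Liora: 26,500; Uma: 26,500; Petra: 26,500; Wendel: 79,500; Csilla: 79,500; Zelie: 79,500; Tavita: 79,500; Kaspar: 79,500; Rosa: 238,500; Gustav: 79,500; Jakob: 79,500; Rashid: 79,500

The entire 1,192,500 passes to the descendants.
That amount (1,192,500) is divided into 5 shares of 238,500: Zubin and Rosa each take 238,500; Cormac's 238,500 share passes to Cormac's issue; Aditi's 238,500 share passes to Aditi's issue; Xander's 238,500 share passes to Xander's issue.
Cormac's share (238,500) is divided into 3 shares of 79,500: Wendel and Csilla each take 79,500; Ines's 79,500 share passes to Ines's issue.
Ines's share (79,500) is divided into 3 shares of 26,500: Liora, Uma, and Petra each take 26,500.
Aditi's share (238,500) is divided into 3 shares of 79,500: Zelie, Tavita, and Kaspar each take 79,500.
Xander's share (238,500) is divided into 3 shares of 79,500: Gustav, Jakob, and Rashid each take 79,500.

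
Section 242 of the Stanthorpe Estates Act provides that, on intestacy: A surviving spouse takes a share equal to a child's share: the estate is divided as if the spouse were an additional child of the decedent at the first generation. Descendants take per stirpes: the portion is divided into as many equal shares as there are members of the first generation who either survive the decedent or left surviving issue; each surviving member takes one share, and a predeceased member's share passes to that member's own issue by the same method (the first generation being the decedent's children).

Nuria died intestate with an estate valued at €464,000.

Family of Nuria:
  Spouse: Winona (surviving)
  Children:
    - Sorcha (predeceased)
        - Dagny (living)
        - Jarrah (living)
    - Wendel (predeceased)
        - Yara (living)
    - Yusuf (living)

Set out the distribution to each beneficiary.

Winona: €116,000; Dagny: €58,000; Jarrah: €58,000; Yara: €116,000; Yusuf: €116,000

The spouse counts as an additional share at the children's level, so there are 4 primary shares of €116,000. Winona takes one such share (€116,000).
The children's combined portion (€348,000) is divided into 3 shares of €116,000: Yusuf takes €116,000; Sorcha's €116,000 share passes to Sorcha's issue; Wendel's €116,000 share passes to Wendel's issue.
Sorcha's share (€116,000) is divided into 2 shares of €58,000: Dagny and Jarrah each take €58,000.
Wendel's share (€116,000) passes entirely to Yara.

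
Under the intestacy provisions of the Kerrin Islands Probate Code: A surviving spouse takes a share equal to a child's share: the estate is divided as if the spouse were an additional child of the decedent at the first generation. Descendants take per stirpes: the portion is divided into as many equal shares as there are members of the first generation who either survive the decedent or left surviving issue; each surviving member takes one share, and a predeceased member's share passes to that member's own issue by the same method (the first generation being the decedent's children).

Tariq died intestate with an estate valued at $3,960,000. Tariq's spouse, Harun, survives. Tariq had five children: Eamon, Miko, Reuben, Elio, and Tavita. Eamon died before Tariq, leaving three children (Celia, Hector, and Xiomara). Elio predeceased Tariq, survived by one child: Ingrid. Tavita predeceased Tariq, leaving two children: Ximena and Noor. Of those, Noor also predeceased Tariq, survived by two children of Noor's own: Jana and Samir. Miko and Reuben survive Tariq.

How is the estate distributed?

Harun: $660,000; Celia: $220,000; Hector: $220,000; Xiomara: $220,000; Miko: $660,000; Reuben: $660,000; Ingrid: $660,000; Ximena: $330,000; Jana: $165,000; Samir: $165,000

The spouse counts as an additional share at the children's level, so there are 6 primary shares of $660,000. Harun takes one such share ($660,000).
The children's combined portion ($3,300,000) is divided into 5 shares of $660,000: Miko and Reuben each take $660,000; Eamon's $660,000 share passes to Eamon's issue; Elio's $660,000 share passes to Elio's issue; Tavita's $660,000 share passes to Tavita's issue.
Eamon's share ($660,000) is divided into 3 shares of $220,000: Celia, Hector, and Xiomara each take $220,000.
Elio's share ($660,000) passes entirely to Ingrid.
Tavita's share ($660,000) is divided into 2 shares of $330,000: Ximena takes $330,000; Noor's $330,000 share passes to Noor's issue.
Noor's share ($330,000) is divided into 2 shares of $165,000: Jana and Samir each take $165,000.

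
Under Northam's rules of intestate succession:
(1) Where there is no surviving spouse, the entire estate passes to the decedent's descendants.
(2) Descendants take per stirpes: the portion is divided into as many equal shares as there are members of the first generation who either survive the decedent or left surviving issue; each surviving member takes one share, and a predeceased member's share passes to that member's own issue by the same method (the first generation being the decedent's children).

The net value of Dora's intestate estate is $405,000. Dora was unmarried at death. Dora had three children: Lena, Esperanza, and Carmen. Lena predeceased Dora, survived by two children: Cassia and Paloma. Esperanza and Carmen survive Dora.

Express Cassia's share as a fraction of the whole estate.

Cassia receives 1/6 of the estate.

The entire $405,000 passes to the descendants.
That amount ($405,000) is divided into 3 shares of $135,000: Esperanza and Carmen each take $135,000; Lena's $135,000 share passes to Lena's issue.
Lena's share ($135,000) is divided into 2 shares of $67,500: Cassia and Paloma each take $67,500.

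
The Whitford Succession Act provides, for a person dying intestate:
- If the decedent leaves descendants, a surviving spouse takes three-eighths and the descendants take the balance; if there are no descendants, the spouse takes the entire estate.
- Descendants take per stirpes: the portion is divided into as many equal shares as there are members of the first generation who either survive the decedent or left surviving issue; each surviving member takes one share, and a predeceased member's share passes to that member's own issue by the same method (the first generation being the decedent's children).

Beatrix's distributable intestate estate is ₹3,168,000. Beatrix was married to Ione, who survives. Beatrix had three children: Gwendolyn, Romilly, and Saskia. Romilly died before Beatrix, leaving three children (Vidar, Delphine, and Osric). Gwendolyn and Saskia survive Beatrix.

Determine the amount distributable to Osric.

Osric receives ₹220,000.

Ione takes three-eighths of ₹3,168,000 = ₹1,188,000. The remaining ₹1,980,000 passes to the descendants.
The descendants' portion (₹1,980,000) is divided into 3 shares of ₹660,000: Gwendolyn and Saskia each take ₹660,000; Romilly's ₹660,000 share passes to Romilly's issue.
Romilly's share (₹660,000) is divided into 3 shares of ₹220,000: Vidar, Delphine, and Osric each take ₹220,000.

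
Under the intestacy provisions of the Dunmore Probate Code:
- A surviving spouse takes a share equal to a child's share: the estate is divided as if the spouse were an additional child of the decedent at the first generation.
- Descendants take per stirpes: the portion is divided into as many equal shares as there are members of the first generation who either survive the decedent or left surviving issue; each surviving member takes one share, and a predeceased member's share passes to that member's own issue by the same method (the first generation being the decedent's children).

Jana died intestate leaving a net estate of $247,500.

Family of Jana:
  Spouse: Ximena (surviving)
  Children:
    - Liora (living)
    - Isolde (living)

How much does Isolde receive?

Isolde receives $82,500.

The spouse counts as an additional share at the children's level, so there are 3 primary shares of $82,500. Ximena takes one such share ($82,500).
The children's combined portion ($165,000) is divided into 2 shares of $82,500: Liora and Isolde each take $82,500.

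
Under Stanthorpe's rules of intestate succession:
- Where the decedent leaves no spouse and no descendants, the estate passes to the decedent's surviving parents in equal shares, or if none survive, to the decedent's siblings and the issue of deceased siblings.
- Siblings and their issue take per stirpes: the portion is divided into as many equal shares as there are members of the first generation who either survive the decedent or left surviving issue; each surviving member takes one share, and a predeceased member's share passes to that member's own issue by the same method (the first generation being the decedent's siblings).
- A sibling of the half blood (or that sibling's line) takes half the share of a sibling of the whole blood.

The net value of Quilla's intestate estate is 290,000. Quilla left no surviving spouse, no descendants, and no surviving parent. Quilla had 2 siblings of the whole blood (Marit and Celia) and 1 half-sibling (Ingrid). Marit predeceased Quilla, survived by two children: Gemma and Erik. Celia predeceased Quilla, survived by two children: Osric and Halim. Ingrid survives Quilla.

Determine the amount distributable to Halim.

Halim receives 58,000.

The entire 290,000 passes to the siblings and their issue.
Counting each half-blood sibling's line as half a unit, there are 5/2 units in 290,000, so one unit is 116,000. Whole-blood lines (Marit and Celia) take 116,000 each; half-blood lines (Ingrid) take 58,000 each.
Marit's share (116,000) is divided into 2 shares of 58,000: Gemma and Erik each take 58,000.
Celia's share (116,000) is divided into 2 shares of 58,000: Osric and Halim each take 58,000.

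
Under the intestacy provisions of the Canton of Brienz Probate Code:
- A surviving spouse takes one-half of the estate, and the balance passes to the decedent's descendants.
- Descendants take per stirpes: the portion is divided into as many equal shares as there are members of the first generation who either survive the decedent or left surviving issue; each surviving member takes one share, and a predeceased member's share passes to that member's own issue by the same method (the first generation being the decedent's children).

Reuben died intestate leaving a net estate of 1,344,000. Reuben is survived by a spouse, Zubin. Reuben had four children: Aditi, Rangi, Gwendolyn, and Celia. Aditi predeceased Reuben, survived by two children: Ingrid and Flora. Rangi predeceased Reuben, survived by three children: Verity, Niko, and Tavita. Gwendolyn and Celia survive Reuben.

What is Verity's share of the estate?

Verity receives 56,000.

Zubin takes one-half of 1,344,000 = 672,000. The remaining 672,000 passes to the descendants.
The descendants' portion (672,000) is divided into 4 shares of 168,000: Gwendolyn and Celia each take 168,000; Aditi's 168,000 share passes to Aditi's issue; Rangi's 168,000 share passes to Rangi's issue.
Aditi's share (168,000) is divided into 2 shares of 84,000: Ingrid and Flora each take 84,000.
Rangi's share (168,000) is divided into 3 shares of 56,000: Verity, Niko, and Tavita each take 56,000.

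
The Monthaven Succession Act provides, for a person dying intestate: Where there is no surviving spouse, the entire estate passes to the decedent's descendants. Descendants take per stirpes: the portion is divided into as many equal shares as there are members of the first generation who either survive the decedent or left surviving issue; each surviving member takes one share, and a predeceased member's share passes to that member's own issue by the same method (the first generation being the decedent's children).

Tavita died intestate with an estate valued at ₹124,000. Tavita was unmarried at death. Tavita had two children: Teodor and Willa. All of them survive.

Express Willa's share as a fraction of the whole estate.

The entire ₹124,000 passes to the descendants.
That amount (₹124,000) is divided into 2 shares of ₹62,000: Teodor and Willa each take ₹62,000.

Willa receives 1/2 of the estate.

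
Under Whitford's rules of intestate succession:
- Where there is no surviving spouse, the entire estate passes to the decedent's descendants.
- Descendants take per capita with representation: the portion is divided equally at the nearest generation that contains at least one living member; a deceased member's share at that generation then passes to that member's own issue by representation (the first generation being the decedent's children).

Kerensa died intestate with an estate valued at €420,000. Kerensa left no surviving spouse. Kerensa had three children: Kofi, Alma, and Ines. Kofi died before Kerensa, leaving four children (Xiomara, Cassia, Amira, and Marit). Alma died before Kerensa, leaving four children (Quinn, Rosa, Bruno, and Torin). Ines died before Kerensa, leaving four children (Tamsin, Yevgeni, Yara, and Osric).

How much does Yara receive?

Yara receives €35,000.

The entire €420,000 passes to the descendants.
No child survives, so the initial division is made at the grandchildren's generation.
That amount (€420,000) is divided into 12 shares of €35,000: Xiomara, Cassia, Amira, Marit, Quinn, Rosa, Bruno, Torin, Tamsin, Yevgeni, Yara, and Osric each take €35,000.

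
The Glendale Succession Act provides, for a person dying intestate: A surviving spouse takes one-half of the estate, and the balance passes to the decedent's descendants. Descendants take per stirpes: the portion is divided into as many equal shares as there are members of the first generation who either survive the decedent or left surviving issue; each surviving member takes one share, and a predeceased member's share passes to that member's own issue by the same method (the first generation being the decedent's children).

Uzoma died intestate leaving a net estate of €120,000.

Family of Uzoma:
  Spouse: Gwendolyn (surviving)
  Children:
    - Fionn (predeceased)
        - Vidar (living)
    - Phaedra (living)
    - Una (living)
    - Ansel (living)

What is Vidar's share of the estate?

Gwendolyn takes one-half of €120,000 = €60,000. The remaining €60,000 passes to the descendants.
The descendants' portion (€60,000) is divided into 4 shares of €15,000: Phaedra, Una, and Ansel each take €15,000; Fionn's €15,000 share passes to Fionn's issue.
Fionn's share (€15,000) passes entirely to Vidar.

Vidar receives €15,000.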